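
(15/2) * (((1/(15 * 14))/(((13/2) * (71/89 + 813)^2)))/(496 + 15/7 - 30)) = 7921/446953945307168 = 0.00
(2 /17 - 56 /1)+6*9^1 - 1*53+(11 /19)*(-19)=-65.88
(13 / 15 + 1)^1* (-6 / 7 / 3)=-8 / 15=-0.53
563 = 563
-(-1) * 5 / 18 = 5 / 18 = 0.28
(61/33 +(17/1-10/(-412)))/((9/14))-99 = -2130430/30591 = -69.64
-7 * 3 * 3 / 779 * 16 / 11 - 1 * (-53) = 453149 / 8569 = 52.88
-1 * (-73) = 73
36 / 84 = 3 / 7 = 0.43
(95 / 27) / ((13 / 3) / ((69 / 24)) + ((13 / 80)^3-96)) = -0.04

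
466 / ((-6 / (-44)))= 10252 / 3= 3417.33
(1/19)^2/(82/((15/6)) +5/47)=235/2791613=0.00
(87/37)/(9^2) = 29/999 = 0.03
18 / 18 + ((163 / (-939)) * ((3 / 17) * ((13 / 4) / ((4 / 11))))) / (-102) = 1.00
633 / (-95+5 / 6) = -3798 / 565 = -6.72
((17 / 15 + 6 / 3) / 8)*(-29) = -1363 / 120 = -11.36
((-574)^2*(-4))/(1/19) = -25040176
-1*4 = -4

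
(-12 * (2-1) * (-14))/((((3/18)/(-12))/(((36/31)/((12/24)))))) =-870912/31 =-28093.94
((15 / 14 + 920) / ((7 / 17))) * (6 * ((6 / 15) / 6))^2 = 357.90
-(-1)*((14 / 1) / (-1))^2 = 196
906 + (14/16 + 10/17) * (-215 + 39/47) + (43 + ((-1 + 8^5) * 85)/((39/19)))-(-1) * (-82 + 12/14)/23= 27242321765111/20067684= 1357521.96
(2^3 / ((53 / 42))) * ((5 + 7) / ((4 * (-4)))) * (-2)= 504 / 53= 9.51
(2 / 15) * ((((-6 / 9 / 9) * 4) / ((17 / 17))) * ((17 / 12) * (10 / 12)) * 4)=-0.19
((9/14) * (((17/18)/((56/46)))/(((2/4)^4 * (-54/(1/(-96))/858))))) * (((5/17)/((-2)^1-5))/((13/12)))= -1265/24696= -0.05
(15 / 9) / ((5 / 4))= 4 / 3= 1.33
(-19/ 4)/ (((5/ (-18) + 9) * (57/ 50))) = -75/ 157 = -0.48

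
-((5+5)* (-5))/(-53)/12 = -25/318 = -0.08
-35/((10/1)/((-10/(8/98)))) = 1715/4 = 428.75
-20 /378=-10 /189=-0.05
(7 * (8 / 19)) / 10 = 28 / 95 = 0.29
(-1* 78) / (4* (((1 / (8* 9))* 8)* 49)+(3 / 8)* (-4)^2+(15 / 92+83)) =-64584 / 91859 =-0.70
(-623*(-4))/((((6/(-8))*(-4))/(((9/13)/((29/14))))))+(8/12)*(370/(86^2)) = 580640953/2091219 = 277.66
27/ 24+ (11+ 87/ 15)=717/ 40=17.92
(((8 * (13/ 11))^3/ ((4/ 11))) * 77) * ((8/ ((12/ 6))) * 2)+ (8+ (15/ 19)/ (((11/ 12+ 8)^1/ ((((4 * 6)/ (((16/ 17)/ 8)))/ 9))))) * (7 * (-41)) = 31951653160/ 22363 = 1428773.11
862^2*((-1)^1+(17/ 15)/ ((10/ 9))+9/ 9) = 757904.88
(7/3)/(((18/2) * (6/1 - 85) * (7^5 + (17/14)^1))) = -98/501926895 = -0.00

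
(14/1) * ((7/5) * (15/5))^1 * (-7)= -2058/5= -411.60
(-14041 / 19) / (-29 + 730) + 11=6972 / 701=9.95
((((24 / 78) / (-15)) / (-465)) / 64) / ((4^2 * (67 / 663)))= 17 / 39878400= 0.00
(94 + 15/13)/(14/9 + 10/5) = 11133/416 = 26.76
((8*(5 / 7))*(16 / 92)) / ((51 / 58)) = 9280 / 8211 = 1.13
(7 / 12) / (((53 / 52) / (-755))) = -68705 / 159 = -432.11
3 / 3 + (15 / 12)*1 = 9 / 4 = 2.25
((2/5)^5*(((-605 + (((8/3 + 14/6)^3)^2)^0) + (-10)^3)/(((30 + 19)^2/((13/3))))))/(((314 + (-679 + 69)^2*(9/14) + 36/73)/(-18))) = 73065408/32798184146875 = 0.00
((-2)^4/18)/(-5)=-8/45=-0.18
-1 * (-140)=140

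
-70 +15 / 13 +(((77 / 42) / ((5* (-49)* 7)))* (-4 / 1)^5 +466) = 26636851 / 66885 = 398.25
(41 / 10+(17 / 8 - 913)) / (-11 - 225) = 36271 / 9440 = 3.84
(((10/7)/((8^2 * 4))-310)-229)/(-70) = 482939/62720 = 7.70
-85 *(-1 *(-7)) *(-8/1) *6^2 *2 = 342720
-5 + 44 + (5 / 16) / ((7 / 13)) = 4433 / 112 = 39.58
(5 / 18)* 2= 5 / 9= 0.56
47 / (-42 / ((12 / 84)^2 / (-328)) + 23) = 47 / 675047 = 0.00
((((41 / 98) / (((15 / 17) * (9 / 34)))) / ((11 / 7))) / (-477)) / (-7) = 11849 / 34708905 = 0.00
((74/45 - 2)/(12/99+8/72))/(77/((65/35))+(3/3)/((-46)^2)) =-0.04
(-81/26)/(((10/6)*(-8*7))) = 243/7280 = 0.03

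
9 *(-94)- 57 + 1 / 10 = -9029 / 10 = -902.90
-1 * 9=-9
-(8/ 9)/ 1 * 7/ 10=-28/ 45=-0.62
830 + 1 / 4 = 3321 / 4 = 830.25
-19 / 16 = -1.19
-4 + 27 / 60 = -71 / 20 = -3.55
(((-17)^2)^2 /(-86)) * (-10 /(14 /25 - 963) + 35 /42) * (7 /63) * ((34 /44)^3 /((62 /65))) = -3248784634209725 /73767593553984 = -44.04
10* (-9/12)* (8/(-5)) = 12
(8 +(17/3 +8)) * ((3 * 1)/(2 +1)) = 65/3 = 21.67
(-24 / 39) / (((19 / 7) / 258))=-14448 / 247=-58.49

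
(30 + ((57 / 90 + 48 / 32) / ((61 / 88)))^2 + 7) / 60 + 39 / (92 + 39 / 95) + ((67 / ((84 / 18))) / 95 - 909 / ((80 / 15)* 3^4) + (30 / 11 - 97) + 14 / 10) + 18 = -195178675787428177 / 2580731394318000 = -75.63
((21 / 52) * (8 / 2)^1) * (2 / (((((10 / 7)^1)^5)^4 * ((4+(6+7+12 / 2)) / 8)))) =1675637592249852021 / 1868750000000000000000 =0.00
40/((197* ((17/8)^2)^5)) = 42949672960/397150798388453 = 0.00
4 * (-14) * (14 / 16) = -49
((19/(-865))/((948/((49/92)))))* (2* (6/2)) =-931/12573640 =-0.00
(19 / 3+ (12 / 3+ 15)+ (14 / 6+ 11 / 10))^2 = 744769 / 900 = 827.52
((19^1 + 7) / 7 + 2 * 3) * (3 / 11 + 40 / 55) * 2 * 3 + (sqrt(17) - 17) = sqrt(17) + 289 / 7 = 45.41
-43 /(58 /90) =-1935 /29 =-66.72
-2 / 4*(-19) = 19 / 2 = 9.50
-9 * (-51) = 459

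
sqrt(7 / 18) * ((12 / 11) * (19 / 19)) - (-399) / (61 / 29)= 2 * sqrt(14) / 11 + 11571 / 61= 190.37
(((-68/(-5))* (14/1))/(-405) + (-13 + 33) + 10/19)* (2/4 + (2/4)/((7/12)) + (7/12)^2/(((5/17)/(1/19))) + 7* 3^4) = 21001441486841/1842183000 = 11400.30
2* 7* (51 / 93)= 238 / 31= 7.68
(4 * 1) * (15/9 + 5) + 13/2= 199/6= 33.17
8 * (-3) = -24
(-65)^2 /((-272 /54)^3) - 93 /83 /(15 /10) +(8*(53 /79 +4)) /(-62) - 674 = -362216323479849 /511309194752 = -708.41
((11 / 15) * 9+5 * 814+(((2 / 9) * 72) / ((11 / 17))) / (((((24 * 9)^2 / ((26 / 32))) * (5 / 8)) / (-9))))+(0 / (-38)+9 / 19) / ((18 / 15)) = 2760773557 / 677160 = 4076.99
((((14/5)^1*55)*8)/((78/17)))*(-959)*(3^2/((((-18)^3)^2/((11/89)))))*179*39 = -2471746739/42042888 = -58.79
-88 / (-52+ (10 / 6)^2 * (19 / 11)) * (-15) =-130680 / 4673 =-27.96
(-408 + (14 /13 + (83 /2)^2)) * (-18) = -615573 /26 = -23675.88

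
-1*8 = -8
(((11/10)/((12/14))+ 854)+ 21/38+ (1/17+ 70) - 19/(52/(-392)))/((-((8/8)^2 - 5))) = 269355493/1007760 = 267.28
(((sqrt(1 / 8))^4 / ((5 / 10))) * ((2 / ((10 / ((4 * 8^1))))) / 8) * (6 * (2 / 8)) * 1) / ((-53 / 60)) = -9 / 212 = -0.04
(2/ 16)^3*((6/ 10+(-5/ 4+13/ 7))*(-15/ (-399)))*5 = 845/ 1906688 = 0.00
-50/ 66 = -25/ 33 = -0.76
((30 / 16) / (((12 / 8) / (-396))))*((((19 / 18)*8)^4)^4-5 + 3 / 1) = -68136554094671694151676720129170 / 205891132094649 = -330934865438250347.14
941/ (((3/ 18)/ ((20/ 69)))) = 37640/ 23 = 1636.52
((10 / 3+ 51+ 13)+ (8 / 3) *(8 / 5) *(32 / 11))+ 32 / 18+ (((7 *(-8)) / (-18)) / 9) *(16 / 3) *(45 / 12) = 393986 / 4455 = 88.44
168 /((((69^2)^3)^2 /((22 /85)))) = 1232 /329979347812023823355895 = 0.00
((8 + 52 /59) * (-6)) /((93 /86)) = -49.28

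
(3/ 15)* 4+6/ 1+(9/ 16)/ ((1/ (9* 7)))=3379/ 80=42.24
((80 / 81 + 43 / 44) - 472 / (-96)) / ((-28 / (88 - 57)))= -380153 / 49896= -7.62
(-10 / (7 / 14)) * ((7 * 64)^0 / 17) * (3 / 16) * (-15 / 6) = 75 / 136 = 0.55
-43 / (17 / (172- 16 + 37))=-8299 / 17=-488.18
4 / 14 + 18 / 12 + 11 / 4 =127 / 28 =4.54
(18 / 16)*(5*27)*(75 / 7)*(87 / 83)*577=4574383875 / 4648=984161.76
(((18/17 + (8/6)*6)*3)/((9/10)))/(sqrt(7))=220*sqrt(7)/51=11.41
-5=-5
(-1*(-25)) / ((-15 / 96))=-160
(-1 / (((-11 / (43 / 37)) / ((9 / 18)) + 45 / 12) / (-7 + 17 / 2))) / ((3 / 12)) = 1032 / 2611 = 0.40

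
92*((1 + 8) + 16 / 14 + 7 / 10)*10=69828 / 7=9975.43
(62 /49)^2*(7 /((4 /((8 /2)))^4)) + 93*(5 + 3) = 259036 /343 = 755.21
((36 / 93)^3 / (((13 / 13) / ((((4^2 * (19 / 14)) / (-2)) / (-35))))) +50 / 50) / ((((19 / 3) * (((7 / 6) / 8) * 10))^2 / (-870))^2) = 6045392258264383488 / 57094955448279875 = 105.88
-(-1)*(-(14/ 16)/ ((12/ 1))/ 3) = -7/ 288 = -0.02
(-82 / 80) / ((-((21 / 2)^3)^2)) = 328 / 428830605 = 0.00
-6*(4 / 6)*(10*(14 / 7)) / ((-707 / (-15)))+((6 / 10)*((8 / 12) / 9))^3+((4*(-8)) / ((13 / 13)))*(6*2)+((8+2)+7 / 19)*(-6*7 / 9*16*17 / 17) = -1419779394536 / 1224082125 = -1159.87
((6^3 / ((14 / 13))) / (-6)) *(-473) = 110682 / 7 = 15811.71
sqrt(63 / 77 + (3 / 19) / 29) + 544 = 544.91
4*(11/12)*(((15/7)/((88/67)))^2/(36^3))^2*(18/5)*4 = 2518890125/14657128910290944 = 0.00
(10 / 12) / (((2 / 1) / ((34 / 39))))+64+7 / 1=16699 / 234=71.36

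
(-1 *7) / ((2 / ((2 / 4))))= -1.75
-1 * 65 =-65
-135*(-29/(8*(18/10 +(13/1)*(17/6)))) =58725/4636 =12.67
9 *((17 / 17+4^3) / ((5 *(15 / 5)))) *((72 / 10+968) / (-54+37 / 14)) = -2662296 / 3595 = -740.56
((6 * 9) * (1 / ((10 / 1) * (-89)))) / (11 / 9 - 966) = 243 / 3863935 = 0.00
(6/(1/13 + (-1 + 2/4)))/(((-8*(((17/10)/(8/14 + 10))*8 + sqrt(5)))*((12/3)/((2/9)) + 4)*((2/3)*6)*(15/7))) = -400673/110817608 + 622895*sqrt(5)/221635216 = 0.00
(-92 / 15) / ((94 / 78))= -1196 / 235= -5.09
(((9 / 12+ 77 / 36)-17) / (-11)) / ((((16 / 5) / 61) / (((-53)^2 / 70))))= 21761323 / 22176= 981.30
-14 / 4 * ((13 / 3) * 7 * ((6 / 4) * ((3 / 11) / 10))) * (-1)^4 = -1911 / 440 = -4.34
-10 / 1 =-10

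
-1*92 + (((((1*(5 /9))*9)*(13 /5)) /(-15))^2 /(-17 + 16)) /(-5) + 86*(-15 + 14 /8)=-2770537 /2250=-1231.35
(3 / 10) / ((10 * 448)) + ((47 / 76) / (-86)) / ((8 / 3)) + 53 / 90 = 193122239 / 329414400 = 0.59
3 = 3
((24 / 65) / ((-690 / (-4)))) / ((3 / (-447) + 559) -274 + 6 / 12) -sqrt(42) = 4768 / 635950575 -sqrt(42) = -6.48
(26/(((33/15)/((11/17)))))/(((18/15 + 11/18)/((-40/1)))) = -468000/2771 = -168.89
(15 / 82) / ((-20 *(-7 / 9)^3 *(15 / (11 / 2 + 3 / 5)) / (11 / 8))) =489159 / 45001600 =0.01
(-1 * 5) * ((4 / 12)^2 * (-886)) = 4430 / 9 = 492.22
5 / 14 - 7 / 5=-73 / 70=-1.04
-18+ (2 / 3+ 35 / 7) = -37 / 3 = -12.33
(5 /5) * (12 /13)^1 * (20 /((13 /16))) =3840 /169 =22.72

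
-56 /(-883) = 56 /883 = 0.06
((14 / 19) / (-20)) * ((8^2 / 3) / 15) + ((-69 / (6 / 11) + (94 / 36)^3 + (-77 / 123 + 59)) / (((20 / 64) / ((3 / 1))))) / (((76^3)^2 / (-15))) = -419152470132187 / 7999455785011200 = -0.05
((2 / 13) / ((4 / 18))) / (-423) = -1 / 611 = -0.00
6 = 6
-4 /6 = -2 /3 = -0.67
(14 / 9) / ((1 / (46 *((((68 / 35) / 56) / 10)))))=391 / 1575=0.25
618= 618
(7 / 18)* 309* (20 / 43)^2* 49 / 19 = 7065800 / 105393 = 67.04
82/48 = 41/24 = 1.71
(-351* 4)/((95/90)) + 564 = -14556/19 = -766.11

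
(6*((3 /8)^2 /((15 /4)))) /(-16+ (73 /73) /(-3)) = -27 /1960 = -0.01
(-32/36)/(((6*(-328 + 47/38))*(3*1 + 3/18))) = 16/111753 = 0.00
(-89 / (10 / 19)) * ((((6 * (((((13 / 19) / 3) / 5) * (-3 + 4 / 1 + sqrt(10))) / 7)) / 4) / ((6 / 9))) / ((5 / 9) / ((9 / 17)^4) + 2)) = -204959079 * sqrt(10) / 749984200 - 204959079 / 749984200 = -1.14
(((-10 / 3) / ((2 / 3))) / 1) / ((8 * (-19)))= 5 / 152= 0.03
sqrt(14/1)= sqrt(14)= 3.74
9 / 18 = 0.50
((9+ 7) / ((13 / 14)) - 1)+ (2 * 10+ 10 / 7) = 3427 / 91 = 37.66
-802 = -802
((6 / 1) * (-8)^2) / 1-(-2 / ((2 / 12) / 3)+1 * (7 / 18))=7553 / 18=419.61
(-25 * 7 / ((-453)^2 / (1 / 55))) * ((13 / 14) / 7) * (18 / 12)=-65 / 21068124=-0.00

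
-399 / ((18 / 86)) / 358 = -5719 / 1074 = -5.32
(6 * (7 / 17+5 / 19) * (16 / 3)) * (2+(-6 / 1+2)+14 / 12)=-17440 / 969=-18.00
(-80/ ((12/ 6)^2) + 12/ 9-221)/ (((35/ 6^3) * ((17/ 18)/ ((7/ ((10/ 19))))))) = -8852328/ 425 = -20829.01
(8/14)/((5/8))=32/35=0.91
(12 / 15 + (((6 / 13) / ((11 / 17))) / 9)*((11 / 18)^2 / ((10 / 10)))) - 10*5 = -1553293 / 31590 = -49.17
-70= -70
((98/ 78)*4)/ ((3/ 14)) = 2744/ 117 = 23.45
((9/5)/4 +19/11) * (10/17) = 479/374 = 1.28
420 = 420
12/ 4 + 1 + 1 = 5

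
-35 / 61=-0.57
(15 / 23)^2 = 225 / 529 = 0.43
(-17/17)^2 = 1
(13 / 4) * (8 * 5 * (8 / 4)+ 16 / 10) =1326 / 5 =265.20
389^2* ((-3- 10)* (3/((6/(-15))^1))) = 29507595/2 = 14753797.50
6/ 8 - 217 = -865/ 4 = -216.25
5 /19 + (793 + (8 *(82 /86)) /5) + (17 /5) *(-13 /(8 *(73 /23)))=1891926997 /2385640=793.05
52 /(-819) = -4 /63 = -0.06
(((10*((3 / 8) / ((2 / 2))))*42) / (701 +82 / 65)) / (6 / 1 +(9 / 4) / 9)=234 / 6521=0.04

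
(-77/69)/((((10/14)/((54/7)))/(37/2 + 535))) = -767151/115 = -6670.88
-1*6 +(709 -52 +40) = 691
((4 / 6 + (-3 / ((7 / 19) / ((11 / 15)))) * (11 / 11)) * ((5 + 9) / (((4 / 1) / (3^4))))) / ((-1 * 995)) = 15039 / 9950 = 1.51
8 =8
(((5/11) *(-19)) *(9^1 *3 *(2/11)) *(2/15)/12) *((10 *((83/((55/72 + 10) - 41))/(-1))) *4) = -13625280/263417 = -51.73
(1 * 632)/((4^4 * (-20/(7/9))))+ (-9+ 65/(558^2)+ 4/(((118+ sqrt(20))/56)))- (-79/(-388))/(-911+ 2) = -3051435589972201/424132219336320- 28 * sqrt(5)/869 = -7.27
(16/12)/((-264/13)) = -13/198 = -0.07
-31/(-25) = 31/25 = 1.24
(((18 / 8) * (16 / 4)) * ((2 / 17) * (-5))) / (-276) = 0.02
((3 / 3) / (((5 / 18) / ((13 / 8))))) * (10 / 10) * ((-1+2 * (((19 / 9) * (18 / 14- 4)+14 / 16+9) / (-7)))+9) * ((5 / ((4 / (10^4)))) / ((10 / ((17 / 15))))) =66427075 / 1176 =56485.61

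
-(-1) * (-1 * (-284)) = 284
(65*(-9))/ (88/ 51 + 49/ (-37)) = -1103895/ 757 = -1458.25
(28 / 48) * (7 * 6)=49 / 2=24.50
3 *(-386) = -1158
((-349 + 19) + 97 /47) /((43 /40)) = -616520 /2021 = -305.06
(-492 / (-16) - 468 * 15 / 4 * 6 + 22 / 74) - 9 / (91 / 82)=-141509119 / 13468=-10507.06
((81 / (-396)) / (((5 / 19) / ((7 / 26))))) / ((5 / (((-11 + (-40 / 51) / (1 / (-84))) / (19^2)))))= -58779 / 9237800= -0.01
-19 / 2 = -9.50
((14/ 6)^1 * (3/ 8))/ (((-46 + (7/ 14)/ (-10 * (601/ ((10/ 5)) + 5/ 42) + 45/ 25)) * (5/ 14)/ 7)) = -108203123/ 290225170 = -0.37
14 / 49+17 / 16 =151 / 112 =1.35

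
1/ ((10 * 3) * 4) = 1/ 120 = 0.01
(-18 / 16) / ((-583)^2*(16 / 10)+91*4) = -45 / 21767456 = -0.00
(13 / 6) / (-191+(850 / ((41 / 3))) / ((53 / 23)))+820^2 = 1437831890951 / 2138358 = 672399.99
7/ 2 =3.50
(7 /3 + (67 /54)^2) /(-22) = -11293 /64152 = -0.18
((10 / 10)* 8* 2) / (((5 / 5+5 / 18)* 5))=288 / 115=2.50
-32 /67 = -0.48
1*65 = 65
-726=-726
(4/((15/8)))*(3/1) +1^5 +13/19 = 768/95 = 8.08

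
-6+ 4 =-2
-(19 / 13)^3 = -3.12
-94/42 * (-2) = 94/21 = 4.48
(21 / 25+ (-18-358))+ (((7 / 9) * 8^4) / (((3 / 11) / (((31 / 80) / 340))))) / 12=-12876691 / 34425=-374.05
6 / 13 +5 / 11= 131 / 143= 0.92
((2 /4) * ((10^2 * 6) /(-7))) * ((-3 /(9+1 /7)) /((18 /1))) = 25 /32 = 0.78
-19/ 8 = -2.38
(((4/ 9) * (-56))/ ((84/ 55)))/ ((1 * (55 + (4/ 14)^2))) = -21560/ 72873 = -0.30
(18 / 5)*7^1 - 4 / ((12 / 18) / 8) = -114 / 5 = -22.80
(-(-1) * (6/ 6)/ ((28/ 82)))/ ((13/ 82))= 1681/ 91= 18.47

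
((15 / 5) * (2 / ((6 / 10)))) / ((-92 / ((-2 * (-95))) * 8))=-475 / 184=-2.58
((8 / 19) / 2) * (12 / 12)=0.21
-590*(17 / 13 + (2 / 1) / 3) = -45430 / 39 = -1164.87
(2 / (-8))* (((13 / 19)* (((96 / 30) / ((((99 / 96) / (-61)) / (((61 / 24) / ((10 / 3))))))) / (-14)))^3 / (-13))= 8915909905417216 / 1321042435453125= 6.75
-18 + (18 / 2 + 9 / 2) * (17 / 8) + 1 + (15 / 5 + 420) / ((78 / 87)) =100567 / 208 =483.50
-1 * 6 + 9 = 3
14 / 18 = 7 / 9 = 0.78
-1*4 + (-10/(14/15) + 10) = -33/7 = -4.71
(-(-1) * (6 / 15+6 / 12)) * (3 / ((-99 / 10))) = -3 / 11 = -0.27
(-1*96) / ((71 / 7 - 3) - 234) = 168 / 397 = 0.42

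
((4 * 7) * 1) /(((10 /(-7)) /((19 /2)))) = -931 /5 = -186.20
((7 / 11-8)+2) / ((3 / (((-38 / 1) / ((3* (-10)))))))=-1121 / 495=-2.26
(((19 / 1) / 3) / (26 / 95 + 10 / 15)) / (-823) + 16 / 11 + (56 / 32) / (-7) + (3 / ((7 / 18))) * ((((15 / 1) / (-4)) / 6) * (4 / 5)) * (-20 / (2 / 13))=4268147183 / 8491714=502.62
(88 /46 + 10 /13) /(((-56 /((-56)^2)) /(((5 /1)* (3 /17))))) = -673680 /5083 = -132.54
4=4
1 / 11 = 0.09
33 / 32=1.03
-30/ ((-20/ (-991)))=-2973/ 2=-1486.50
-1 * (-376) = 376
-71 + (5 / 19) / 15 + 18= -3020 / 57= -52.98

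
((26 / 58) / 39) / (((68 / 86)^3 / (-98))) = -3895843 / 1709724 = -2.28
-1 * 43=-43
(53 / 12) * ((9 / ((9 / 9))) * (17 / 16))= 2703 / 64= 42.23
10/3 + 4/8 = 23/6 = 3.83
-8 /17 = -0.47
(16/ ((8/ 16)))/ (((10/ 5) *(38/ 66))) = 528/ 19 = 27.79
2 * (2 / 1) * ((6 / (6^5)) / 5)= 1 / 1620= 0.00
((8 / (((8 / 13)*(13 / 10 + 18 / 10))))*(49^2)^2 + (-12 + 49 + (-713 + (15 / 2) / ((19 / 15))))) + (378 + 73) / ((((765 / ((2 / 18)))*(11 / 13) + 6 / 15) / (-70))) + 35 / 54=145589269135789982 / 6022482003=24174297.09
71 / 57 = 1.25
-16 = -16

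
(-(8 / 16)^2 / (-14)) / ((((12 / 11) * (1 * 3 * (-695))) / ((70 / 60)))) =-11 / 1200960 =-0.00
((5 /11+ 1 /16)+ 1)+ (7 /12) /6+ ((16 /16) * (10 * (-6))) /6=-13283 /1584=-8.39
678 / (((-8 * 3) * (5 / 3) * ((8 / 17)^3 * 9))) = -555169 / 30720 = -18.07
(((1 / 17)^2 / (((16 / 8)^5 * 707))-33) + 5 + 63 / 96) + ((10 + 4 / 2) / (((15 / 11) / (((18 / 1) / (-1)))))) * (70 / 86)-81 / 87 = -40054389030 / 254790781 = -157.21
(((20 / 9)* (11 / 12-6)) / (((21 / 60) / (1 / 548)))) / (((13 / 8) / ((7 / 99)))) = -12200 / 4760613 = -0.00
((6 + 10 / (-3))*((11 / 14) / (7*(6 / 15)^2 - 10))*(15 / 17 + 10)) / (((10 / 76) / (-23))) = 480700 / 1071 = 448.83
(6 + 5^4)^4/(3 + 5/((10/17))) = 317064363842/23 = 13785407123.57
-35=-35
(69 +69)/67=2.06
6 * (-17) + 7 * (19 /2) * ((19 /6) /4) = -2369 /48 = -49.35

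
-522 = -522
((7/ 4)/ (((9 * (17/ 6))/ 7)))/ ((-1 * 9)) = -49/ 918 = -0.05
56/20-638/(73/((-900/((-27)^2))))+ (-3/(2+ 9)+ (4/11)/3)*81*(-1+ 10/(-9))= 12845627/325215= 39.50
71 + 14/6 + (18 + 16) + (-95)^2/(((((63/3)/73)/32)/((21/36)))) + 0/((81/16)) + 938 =5280008/9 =586667.56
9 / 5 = 1.80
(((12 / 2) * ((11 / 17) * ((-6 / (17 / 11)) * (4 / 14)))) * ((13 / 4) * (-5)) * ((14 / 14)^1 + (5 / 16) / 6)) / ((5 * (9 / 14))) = 158873 / 6936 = 22.91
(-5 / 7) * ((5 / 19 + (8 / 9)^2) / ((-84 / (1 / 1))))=8105 / 904932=0.01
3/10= 0.30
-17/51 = -1/3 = -0.33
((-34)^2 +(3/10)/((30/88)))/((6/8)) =115688/75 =1542.51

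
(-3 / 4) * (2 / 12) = -1 / 8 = -0.12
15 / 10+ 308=619 / 2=309.50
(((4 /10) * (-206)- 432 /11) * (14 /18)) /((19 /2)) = -93688 /9405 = -9.96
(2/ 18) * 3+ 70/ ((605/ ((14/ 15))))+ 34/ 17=1477/ 605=2.44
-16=-16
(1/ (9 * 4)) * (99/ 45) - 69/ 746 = -0.03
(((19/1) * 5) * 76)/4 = 1805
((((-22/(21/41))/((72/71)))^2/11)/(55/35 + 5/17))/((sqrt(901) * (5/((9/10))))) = 93213131 * sqrt(901)/5337057600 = 0.52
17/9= 1.89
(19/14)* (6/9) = 19/21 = 0.90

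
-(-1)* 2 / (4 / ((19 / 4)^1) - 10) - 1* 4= -367 / 87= -4.22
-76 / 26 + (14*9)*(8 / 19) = 12382 / 247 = 50.13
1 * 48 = 48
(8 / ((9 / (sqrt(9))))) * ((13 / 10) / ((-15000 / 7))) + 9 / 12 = 84193 / 112500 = 0.75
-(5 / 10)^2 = -1 / 4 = -0.25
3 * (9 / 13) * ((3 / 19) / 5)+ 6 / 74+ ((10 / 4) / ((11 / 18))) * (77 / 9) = 35.15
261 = 261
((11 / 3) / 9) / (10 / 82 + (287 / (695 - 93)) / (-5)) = 193930 / 12663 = 15.31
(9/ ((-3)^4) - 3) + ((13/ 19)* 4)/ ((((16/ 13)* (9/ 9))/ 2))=1.56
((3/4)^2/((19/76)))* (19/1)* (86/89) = 7353/178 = 41.31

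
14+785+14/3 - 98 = 2117/3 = 705.67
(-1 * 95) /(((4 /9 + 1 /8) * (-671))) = 6840 /27511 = 0.25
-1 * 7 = -7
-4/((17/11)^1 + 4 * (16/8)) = -0.42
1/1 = 1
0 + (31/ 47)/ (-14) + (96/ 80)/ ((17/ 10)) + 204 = 2289313/ 11186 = 204.66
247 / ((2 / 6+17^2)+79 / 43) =31863 / 37561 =0.85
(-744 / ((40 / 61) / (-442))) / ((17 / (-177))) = -26107146 / 5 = -5221429.20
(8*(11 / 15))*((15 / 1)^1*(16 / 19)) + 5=1503 / 19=79.11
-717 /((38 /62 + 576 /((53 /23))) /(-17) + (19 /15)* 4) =300397905 /4052669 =74.12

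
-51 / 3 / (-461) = 17 / 461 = 0.04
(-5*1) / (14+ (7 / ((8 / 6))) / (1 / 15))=-20 / 371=-0.05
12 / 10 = 6 / 5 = 1.20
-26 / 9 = -2.89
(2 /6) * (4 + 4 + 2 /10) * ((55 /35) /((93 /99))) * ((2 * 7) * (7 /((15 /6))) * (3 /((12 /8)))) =277816 /775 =358.47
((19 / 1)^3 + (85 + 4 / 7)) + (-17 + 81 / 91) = 90070 / 13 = 6928.46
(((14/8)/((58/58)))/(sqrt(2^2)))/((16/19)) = 133/128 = 1.04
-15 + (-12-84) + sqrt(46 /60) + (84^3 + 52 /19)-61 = sqrt(690) /30 + 11258160 /19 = 592535.61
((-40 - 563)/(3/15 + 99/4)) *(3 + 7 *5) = -458280/499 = -918.40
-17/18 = -0.94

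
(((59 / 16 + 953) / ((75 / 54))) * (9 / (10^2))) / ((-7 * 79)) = -1239867 / 11060000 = -0.11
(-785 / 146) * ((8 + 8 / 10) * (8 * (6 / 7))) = -165792 / 511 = -324.45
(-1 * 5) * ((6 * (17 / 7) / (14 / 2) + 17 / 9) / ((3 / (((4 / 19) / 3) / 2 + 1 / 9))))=-0.97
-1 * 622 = -622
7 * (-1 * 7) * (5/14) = -35/2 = -17.50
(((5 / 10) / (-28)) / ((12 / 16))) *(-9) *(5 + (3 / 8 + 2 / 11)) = 1467 / 1232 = 1.19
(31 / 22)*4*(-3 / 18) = -31 / 33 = -0.94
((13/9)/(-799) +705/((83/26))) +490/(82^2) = 443291284247/2006619786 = 220.91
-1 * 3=-3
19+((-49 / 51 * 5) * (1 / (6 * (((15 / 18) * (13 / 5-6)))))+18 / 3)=21920 / 867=25.28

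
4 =4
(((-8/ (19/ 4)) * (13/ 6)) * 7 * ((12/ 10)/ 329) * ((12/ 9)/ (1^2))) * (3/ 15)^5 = -1664/ 41859375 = -0.00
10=10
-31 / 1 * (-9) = 279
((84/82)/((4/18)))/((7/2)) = 54/41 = 1.32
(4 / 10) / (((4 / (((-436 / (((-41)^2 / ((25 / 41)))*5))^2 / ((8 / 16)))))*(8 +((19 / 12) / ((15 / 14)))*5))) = 17108640 / 1315778874757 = 0.00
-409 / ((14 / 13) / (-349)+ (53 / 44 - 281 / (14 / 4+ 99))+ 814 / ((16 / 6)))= -1.35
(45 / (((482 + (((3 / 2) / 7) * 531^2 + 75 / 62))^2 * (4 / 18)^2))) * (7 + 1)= 343278810 / 174663792577849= 0.00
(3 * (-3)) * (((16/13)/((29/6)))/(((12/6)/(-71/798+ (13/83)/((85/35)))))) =1984536/70748951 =0.03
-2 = -2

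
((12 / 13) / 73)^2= 0.00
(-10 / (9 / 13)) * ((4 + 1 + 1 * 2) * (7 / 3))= -6370 / 27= -235.93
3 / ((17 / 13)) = 39 / 17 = 2.29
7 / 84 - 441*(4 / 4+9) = -52919 / 12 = -4409.92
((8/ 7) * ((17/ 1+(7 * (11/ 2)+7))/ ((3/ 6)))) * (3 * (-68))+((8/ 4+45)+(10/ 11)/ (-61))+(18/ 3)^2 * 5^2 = -132436011/ 4697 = -28195.87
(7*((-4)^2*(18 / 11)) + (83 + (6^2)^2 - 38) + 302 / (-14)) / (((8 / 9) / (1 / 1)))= 1690.54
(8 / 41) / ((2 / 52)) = 208 / 41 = 5.07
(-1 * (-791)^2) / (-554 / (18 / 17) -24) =5631129 / 4925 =1143.38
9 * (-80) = -720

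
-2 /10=-1 /5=-0.20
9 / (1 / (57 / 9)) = 57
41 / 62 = 0.66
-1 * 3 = -3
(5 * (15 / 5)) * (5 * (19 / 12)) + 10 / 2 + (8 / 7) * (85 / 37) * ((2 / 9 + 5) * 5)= 1793045 / 9324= 192.30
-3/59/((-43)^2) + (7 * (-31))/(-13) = 23672708/1418183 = 16.69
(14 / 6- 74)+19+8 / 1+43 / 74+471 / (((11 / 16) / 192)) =321106807 / 2442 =131493.37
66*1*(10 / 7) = 94.29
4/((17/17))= 4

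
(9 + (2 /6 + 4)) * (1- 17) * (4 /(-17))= 2560 /51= 50.20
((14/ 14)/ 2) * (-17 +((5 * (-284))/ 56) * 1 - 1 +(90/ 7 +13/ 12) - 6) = -425/ 24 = -17.71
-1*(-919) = 919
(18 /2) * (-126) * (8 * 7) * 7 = -444528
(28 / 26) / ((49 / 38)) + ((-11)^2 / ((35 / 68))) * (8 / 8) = 107344 / 455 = 235.92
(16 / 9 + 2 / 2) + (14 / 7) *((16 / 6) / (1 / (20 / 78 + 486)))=303749 / 117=2596.15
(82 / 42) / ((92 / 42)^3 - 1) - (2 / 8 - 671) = 236377549 / 352300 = 670.96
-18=-18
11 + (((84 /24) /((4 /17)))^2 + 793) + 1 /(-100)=1640409 /1600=1025.26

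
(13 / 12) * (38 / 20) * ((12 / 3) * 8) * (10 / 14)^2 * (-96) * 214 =-33829120 / 49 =-690390.20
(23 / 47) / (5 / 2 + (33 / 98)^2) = 220892 / 1179653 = 0.19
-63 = -63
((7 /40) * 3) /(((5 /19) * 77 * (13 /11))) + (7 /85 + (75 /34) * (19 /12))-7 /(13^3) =197386 /54925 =3.59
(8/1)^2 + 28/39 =2524/39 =64.72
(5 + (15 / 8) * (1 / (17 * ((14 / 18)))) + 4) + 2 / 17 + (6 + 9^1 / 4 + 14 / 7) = 18573 / 952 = 19.51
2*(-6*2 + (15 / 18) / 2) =-139 / 6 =-23.17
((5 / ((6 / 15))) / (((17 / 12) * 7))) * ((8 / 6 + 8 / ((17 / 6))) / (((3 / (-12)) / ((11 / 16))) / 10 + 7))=583000 / 774809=0.75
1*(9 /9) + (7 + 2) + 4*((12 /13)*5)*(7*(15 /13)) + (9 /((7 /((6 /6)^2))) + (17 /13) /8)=1519555 /9464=160.56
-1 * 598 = -598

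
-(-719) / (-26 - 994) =-719 / 1020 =-0.70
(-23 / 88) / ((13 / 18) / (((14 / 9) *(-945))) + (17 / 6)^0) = -152145 / 581834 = -0.26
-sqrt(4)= -2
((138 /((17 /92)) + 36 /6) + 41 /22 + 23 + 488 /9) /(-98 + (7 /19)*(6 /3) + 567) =53203933 /30041550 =1.77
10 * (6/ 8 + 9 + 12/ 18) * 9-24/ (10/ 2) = 9327/ 10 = 932.70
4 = 4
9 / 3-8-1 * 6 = -11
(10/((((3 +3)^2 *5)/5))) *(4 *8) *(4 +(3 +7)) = 1120/9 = 124.44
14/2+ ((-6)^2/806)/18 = 2822/403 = 7.00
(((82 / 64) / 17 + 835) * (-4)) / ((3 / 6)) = -454281 / 68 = -6680.60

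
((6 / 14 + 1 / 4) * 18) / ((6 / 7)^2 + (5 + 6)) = 1.04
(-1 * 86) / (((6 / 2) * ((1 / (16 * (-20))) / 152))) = 4183040 / 3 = 1394346.67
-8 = -8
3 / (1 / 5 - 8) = -5 / 13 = -0.38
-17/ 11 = -1.55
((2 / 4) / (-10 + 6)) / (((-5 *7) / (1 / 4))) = 1 / 1120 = 0.00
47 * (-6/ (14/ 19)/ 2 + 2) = -97.36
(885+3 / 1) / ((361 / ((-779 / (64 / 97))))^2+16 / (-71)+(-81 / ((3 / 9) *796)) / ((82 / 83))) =-1587543228464064 / 788164003927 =-2014.23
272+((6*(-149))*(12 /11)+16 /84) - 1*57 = -175579 /231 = -760.08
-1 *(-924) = 924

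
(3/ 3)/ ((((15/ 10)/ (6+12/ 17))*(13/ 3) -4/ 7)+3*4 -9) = 0.29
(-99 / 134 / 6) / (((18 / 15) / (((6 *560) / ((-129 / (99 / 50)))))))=5.29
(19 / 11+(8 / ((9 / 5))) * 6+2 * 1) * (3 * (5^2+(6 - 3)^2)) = 34102 / 11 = 3100.18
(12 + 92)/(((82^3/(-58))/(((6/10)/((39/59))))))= -3422/344605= -0.01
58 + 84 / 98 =412 / 7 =58.86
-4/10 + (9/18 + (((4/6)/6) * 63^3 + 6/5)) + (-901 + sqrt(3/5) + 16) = sqrt(15)/5 + 268993/10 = 26900.07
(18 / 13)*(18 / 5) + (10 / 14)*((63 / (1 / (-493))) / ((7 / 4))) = -5765832 / 455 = -12672.16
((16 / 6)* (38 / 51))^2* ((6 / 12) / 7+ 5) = 3280768 / 163863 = 20.02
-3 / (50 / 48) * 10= -144 / 5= -28.80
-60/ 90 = -2/ 3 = -0.67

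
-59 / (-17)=59 / 17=3.47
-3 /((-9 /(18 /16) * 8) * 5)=3 /320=0.01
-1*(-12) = 12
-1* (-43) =43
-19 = -19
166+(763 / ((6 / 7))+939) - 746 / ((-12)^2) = 143279 / 72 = 1989.99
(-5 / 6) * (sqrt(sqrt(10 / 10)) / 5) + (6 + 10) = 95 / 6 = 15.83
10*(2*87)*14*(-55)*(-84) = 112543200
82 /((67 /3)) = 246 /67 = 3.67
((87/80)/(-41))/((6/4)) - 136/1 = -223069/1640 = -136.02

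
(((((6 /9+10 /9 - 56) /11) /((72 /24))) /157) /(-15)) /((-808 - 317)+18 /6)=-244 /392383035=-0.00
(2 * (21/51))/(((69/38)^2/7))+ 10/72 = 203671/107916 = 1.89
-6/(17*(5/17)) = -6/5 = -1.20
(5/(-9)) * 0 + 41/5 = 8.20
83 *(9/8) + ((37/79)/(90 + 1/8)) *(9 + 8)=42588629/455672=93.46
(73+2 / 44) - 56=375 / 22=17.05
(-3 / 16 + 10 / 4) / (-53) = -37 / 848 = -0.04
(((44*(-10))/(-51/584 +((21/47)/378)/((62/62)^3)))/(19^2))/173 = 0.08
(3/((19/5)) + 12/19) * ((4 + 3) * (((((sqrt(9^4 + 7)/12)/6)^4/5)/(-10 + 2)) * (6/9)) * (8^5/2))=-301970368/69255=-4360.27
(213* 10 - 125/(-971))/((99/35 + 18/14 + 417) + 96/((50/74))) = 361962125/95700789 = 3.78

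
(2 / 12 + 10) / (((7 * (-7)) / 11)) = -671 / 294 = -2.28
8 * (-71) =-568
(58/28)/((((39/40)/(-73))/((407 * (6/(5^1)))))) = -6892952/91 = -75746.73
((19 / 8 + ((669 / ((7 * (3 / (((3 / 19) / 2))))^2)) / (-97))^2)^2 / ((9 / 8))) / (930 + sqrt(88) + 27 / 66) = 939367040264645830924454477440397 / 174297197061109228675385132342949552-1514441952647091329352044445529 * sqrt(22) / 130722897795831921506538849257212164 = 0.01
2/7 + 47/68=465/476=0.98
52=52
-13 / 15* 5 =-13 / 3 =-4.33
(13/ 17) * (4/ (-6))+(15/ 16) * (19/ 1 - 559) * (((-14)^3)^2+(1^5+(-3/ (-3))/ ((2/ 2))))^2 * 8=-11710133822020858226/ 51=-229610467098448200.51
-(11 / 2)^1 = -11 / 2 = -5.50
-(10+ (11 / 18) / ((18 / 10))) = -1675 / 162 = -10.34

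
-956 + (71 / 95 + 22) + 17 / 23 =-2037542 / 2185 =-932.51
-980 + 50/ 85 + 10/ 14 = -116465/ 119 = -978.70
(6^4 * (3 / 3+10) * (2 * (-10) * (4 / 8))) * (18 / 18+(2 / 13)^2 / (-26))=-312919200 / 2197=-142430.22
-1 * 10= -10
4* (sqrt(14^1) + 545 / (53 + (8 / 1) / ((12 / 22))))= 4* sqrt(14) + 6540 / 203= 47.18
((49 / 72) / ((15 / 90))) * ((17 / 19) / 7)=119 / 228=0.52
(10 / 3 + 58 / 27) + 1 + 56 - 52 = 283 / 27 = 10.48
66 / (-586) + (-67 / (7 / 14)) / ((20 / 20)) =-39295 / 293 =-134.11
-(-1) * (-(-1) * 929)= 929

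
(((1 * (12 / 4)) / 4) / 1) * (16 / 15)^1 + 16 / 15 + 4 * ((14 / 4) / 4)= 5.37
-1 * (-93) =93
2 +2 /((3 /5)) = 16 /3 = 5.33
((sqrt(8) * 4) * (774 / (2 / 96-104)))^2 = 176674701312 / 24910081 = 7092.50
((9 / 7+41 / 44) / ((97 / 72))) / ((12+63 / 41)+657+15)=56006 / 23325687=0.00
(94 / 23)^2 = 8836 / 529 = 16.70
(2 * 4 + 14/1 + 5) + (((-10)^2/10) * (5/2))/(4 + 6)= 59/2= 29.50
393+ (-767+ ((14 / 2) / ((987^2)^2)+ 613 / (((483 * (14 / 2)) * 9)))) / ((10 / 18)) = -1710767678969242 / 1732311153405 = -987.56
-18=-18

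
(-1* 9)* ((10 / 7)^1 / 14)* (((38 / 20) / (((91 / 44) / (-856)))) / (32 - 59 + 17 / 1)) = -1610136 / 22295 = -72.22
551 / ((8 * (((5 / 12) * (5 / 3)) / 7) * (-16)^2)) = 34713 / 12800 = 2.71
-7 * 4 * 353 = -9884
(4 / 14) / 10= 1 / 35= 0.03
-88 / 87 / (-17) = 88 / 1479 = 0.06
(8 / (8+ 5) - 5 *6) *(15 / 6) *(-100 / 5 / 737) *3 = 57300 / 9581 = 5.98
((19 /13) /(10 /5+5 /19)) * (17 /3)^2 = 104329 /5031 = 20.74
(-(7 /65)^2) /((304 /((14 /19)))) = -343 /12201800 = -0.00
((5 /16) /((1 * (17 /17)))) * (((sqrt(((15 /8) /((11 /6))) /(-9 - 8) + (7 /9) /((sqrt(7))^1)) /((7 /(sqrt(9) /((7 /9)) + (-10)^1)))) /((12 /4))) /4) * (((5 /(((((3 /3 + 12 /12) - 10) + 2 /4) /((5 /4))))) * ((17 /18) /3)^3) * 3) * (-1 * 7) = -310675 * sqrt(-75735 + 139876 * sqrt(7)) /27935373312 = -0.01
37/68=0.54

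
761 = 761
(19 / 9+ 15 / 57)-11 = -1475 / 171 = -8.63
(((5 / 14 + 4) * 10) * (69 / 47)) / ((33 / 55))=35075 / 329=106.61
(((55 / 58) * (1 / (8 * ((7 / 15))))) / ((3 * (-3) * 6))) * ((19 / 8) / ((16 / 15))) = -26125 / 2494464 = -0.01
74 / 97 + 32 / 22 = 2366 / 1067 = 2.22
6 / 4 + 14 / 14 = 5 / 2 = 2.50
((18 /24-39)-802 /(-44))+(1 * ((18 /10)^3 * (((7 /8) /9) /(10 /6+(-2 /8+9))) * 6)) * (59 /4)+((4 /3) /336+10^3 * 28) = 1212091583861 /43312500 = 27984.80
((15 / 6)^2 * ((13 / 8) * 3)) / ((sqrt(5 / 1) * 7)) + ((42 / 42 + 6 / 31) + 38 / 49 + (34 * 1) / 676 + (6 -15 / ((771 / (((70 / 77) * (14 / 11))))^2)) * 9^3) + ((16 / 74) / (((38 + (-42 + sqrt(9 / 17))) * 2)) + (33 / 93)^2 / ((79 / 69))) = -12 * sqrt(17) / 9731 + 195 * sqrt(5) / 224 + 51777687412272545000295297 / 11831987961578096273962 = 4378.02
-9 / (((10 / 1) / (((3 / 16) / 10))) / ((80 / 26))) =-27 / 520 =-0.05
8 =8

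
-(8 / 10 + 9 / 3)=-3.80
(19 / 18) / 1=19 / 18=1.06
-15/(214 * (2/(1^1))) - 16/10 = -3499/2140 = -1.64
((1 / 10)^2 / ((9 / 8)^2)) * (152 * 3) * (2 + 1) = 2432 / 225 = 10.81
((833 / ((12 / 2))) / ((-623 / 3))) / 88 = -119 / 15664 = -0.01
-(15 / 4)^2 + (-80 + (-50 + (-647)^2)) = 418464.94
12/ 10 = 6/ 5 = 1.20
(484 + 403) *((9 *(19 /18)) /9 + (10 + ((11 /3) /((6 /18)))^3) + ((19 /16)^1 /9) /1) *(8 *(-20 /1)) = -190483250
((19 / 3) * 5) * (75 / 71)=2375 / 71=33.45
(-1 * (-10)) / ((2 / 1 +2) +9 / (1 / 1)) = 10 / 13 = 0.77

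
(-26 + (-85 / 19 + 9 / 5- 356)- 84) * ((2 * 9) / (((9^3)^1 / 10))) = -115.72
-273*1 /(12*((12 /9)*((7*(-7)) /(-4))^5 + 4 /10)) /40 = -2184 /1412377781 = -0.00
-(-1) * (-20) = -20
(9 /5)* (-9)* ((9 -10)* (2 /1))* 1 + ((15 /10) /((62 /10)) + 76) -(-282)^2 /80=-548953 /620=-885.41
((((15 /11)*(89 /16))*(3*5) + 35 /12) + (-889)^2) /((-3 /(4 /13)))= -32103931 /396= -81070.53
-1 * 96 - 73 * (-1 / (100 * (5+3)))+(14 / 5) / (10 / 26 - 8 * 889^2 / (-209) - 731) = -3077068150737 / 32083320800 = -95.91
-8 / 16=-1 / 2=-0.50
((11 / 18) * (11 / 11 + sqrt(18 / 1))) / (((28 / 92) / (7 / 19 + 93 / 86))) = 599357 / 205884 + 599357 * sqrt(2) / 68628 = 15.26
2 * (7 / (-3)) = -14 / 3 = -4.67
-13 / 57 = -0.23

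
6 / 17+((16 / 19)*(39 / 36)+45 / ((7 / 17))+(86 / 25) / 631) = 11829735263 / 107001825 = 110.56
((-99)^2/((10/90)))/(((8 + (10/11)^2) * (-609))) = -1185921/72268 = -16.41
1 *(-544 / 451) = -544 / 451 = -1.21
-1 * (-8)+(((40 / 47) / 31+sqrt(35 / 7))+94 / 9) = sqrt(5)+242222 / 13113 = 20.71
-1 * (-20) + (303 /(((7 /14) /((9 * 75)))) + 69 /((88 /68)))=9000713 /22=409123.32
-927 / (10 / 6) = -2781 / 5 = -556.20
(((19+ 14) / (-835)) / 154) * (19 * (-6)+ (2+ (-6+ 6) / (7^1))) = 24 / 835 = 0.03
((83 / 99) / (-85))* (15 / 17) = -83 / 9537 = -0.01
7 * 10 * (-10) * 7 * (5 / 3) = -24500 / 3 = -8166.67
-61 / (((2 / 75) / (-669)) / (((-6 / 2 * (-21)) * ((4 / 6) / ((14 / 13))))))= 119366325 / 2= 59683162.50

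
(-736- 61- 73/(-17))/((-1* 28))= 3369/119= 28.31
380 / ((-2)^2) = 95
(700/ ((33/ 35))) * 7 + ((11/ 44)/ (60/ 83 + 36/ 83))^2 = 5197.02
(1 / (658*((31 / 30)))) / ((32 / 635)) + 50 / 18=8244925 / 2937312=2.81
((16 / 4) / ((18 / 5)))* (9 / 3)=10 / 3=3.33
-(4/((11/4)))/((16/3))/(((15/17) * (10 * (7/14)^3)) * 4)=-17/275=-0.06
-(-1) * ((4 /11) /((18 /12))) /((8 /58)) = 1.76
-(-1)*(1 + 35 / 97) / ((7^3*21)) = 44 / 232897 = 0.00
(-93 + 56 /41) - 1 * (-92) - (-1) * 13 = 548 /41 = 13.37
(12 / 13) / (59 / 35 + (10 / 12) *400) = 0.00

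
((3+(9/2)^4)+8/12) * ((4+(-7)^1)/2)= -19859/32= -620.59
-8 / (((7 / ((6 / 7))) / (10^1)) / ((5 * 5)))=-12000 / 49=-244.90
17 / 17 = 1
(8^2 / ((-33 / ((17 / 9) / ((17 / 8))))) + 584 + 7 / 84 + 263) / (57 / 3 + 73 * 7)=1004287 / 629640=1.60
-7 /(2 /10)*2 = -70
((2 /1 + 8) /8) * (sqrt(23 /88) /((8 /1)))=5 * sqrt(506) /1408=0.08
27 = 27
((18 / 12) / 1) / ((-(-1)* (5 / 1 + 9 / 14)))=21 / 79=0.27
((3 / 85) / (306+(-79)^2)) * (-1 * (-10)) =6 / 111299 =0.00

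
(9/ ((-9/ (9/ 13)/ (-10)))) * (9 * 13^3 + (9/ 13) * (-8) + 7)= 23136120/ 169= 136900.12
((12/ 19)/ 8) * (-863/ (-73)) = 2589/ 2774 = 0.93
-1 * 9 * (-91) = 819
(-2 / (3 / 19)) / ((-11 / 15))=190 / 11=17.27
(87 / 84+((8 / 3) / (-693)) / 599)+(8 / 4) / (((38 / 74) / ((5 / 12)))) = 251613535 / 94644396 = 2.66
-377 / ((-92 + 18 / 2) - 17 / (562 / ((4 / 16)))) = 847496 / 186601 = 4.54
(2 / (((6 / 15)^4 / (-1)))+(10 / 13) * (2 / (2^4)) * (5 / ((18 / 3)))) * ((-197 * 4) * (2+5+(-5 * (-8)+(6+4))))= 45571025 / 13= 3505463.46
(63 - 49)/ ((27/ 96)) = 49.78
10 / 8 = 5 / 4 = 1.25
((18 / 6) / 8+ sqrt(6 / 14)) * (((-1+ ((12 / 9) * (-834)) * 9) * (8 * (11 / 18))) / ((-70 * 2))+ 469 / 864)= 10585919 / 80640+ 10585919 * sqrt(21) / 211680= 360.44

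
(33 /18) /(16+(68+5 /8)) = 44 /2031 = 0.02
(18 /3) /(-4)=-3 /2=-1.50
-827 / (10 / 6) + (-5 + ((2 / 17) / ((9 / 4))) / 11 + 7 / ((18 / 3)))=-8415481 / 16830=-500.03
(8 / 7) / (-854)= -4 / 2989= -0.00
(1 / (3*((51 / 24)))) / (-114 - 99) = -8 / 10863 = -0.00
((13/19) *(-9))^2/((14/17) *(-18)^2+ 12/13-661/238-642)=-42353766/421118413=-0.10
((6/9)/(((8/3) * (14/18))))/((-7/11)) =-99/196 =-0.51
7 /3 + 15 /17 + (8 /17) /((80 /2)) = 3.23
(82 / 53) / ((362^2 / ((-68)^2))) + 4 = 7040124 / 1736333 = 4.05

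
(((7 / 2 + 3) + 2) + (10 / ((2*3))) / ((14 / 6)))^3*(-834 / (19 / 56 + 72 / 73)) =-130694719698 / 265531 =-492201.36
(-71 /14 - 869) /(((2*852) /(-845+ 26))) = 420.11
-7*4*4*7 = -784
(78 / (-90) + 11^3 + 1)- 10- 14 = 19607 / 15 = 1307.13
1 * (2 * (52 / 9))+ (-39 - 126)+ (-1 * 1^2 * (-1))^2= -1372 / 9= -152.44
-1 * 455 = -455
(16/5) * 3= 48/5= 9.60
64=64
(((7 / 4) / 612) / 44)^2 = 49 / 11601874944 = 0.00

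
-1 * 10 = -10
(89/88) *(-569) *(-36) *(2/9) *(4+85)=4507049/11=409731.73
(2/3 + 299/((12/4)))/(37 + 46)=301/249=1.21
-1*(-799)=799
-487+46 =-441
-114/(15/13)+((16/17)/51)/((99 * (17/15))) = -240274778/2431935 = -98.80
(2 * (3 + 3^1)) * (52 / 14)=312 / 7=44.57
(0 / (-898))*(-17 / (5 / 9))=0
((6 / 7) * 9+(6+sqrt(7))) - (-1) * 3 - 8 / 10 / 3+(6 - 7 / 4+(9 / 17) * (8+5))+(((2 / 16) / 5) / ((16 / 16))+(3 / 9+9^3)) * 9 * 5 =sqrt(7)+469079507 / 14280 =32851.35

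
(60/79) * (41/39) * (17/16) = 3485/4108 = 0.85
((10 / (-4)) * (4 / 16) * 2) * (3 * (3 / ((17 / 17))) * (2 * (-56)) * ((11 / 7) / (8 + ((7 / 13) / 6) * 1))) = 154440 / 631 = 244.75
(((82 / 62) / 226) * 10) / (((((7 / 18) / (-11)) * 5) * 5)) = -8118 / 122605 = -0.07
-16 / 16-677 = -678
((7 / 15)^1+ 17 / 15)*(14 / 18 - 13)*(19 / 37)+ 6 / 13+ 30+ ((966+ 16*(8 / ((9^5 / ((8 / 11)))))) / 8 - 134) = 8960059409 / 1249713036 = 7.17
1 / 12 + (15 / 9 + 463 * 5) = 9267 / 4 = 2316.75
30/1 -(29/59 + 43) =-796/59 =-13.49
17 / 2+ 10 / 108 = 8.59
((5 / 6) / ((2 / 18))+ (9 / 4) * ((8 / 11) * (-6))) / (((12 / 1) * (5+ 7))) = -17 / 1056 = -0.02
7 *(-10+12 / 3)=-42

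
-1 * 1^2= -1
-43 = -43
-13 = -13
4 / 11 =0.36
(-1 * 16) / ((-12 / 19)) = 76 / 3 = 25.33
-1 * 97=-97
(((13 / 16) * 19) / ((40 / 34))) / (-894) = -0.01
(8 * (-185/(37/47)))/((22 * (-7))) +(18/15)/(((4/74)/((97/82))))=1214459/31570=38.47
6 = 6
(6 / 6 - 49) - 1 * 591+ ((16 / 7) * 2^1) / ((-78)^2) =-6803425 / 10647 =-639.00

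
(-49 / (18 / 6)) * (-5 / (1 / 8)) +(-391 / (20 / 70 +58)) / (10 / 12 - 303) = 2030629 / 3108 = 653.36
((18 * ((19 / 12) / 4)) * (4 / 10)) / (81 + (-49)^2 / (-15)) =-0.04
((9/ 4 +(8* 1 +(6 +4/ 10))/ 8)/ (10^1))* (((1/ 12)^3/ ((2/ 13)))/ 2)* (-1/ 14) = -39/ 716800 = -0.00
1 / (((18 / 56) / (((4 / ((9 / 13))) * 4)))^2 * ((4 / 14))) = 18094.26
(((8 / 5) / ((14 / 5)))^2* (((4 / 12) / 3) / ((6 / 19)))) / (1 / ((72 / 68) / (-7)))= -304 / 17493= -0.02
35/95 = 7/19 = 0.37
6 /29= 0.21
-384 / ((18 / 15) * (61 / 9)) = -2880 / 61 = -47.21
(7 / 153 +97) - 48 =7504 / 153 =49.05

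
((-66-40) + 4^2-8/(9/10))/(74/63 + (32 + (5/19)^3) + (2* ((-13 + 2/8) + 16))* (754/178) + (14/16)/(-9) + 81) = -30424877840/43574708913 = -0.70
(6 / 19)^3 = 216 / 6859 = 0.03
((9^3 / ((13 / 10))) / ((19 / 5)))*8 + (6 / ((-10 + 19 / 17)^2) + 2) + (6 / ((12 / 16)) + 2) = 6716782062 / 5631847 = 1192.64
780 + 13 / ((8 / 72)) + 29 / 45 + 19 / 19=40439 / 45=898.64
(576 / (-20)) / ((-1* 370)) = 72 / 925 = 0.08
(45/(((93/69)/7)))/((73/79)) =572355/2263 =252.92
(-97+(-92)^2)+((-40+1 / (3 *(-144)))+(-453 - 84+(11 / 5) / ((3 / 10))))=3368447 / 432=7797.33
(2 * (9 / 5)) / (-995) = -18 / 4975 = -0.00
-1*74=-74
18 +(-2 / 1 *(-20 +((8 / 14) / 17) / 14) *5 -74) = 119932 / 833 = 143.98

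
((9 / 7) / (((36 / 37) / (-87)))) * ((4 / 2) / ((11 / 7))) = -3219 / 22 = -146.32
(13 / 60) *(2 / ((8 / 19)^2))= 4693 / 1920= 2.44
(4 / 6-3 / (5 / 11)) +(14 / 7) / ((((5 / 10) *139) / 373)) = 10009 / 2085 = 4.80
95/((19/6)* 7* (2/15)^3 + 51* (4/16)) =3847500/518503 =7.42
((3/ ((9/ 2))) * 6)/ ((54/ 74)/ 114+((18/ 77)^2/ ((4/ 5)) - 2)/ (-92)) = 1533856016/ 10506065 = 146.00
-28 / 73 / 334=-14 / 12191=-0.00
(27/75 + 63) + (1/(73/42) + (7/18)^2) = 37894393/591300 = 64.09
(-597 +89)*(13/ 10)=-3302/ 5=-660.40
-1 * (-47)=47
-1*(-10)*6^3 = 2160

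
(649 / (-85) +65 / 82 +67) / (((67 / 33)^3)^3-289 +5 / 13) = 252982550278713931533 / 1251456931999675385350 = 0.20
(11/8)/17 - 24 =-3253/136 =-23.92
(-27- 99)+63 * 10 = 504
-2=-2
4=4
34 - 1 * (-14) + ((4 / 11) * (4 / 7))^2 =284848 / 5929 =48.04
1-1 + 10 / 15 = 2 / 3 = 0.67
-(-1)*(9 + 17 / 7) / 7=80 / 49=1.63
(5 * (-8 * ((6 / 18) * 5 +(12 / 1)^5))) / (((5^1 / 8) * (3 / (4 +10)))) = -668864896 / 9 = -74318321.78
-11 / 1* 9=-99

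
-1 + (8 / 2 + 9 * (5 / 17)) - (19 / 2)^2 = -5753 / 68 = -84.60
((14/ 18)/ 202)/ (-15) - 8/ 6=-36367/ 27270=-1.33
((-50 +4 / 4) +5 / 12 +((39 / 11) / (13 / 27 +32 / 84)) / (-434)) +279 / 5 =24035849 / 3334980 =7.21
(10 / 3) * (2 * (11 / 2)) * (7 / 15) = 154 / 9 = 17.11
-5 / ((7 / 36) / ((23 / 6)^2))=-2645 / 7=-377.86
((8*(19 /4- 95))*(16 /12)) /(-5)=2888 /15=192.53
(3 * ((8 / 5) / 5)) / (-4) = -6 / 25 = -0.24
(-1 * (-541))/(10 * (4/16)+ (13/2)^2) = 2164/179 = 12.09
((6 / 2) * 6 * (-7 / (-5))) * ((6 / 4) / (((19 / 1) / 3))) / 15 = 189 / 475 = 0.40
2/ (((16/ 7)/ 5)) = 35/ 8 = 4.38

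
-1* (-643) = 643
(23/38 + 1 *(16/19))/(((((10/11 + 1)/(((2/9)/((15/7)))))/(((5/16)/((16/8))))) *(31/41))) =24805/1526688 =0.02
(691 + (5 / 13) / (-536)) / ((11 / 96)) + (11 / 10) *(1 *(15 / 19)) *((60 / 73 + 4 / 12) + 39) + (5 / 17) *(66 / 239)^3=18706416223607279177 / 3084110468405681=6065.42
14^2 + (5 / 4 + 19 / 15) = 11911 / 60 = 198.52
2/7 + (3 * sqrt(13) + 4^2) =3 * sqrt(13) + 114/7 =27.10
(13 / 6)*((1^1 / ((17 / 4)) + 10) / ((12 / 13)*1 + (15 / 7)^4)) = 11767301 / 11677929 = 1.01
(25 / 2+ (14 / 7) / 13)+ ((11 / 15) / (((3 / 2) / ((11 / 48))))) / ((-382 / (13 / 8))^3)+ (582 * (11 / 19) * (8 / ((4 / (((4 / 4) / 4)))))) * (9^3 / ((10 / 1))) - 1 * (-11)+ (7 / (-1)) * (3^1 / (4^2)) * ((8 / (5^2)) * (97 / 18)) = 468345224840806860841 / 38067185007820800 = 12303.12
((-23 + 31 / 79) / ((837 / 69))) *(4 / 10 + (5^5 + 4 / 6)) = -1926188498 / 330615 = -5826.08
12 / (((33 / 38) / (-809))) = -122968 / 11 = -11178.91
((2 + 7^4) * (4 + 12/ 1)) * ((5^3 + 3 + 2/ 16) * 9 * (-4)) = -177341400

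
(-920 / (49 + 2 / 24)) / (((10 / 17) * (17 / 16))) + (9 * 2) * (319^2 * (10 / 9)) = 1198726916 / 589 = 2035190.01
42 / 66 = 7 / 11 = 0.64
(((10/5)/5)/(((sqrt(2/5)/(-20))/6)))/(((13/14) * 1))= -336 * sqrt(10)/13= -81.73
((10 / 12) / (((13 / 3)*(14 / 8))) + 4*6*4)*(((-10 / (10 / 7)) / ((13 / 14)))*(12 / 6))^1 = -244888 / 169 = -1449.04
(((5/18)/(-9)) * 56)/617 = -0.00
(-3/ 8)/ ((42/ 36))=-9/ 28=-0.32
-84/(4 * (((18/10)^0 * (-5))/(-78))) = -1638/5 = -327.60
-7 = -7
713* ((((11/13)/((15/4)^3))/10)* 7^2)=12297824/219375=56.06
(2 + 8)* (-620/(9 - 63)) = 3100/27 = 114.81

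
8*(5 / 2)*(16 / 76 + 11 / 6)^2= 271445 / 3249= 83.55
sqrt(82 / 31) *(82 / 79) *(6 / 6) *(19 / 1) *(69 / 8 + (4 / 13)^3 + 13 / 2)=207485871 *sqrt(2542) / 21521812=486.07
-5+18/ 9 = -3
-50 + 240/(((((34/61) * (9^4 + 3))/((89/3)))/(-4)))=-57.78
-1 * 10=-10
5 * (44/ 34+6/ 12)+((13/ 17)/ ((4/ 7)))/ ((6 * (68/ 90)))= 42845/ 4624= 9.27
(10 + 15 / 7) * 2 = 170 / 7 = 24.29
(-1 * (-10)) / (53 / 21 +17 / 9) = 315 / 139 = 2.27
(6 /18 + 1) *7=28 /3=9.33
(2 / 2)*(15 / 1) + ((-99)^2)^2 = 96059616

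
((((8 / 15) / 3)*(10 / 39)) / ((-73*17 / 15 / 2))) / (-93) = 160 / 13503321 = 0.00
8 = 8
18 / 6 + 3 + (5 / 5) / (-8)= 47 / 8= 5.88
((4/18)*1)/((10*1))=1/45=0.02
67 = 67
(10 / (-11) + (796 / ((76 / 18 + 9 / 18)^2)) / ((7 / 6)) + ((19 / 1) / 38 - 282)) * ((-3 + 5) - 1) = -280179147 / 1112650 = -251.81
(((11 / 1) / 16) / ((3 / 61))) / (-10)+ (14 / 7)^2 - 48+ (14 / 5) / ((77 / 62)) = -227797 / 5280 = -43.14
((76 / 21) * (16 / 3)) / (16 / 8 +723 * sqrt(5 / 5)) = 0.03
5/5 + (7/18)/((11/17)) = 317/198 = 1.60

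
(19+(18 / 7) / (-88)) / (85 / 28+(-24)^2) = 5843 / 178343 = 0.03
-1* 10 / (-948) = 5 / 474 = 0.01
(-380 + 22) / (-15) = 358 / 15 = 23.87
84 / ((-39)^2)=28 / 507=0.06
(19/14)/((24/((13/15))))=247/5040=0.05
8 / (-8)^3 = -1 / 64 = -0.02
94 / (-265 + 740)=94 / 475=0.20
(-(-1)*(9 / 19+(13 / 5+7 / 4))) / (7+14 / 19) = 611 / 980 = 0.62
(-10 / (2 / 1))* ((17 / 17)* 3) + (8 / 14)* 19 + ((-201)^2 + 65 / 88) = 24884919 / 616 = 40397.60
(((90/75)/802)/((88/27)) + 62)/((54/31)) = 339120191/9527760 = 35.59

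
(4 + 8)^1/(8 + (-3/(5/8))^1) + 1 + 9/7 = 169/28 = 6.04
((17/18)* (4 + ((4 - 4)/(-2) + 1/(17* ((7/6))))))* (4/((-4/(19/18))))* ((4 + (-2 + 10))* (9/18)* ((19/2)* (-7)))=87001/54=1611.13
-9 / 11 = -0.82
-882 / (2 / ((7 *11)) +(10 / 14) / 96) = -6519744 / 247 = -26395.72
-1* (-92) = 92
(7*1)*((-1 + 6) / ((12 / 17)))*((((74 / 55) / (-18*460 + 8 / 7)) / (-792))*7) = 215747 / 3029266944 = 0.00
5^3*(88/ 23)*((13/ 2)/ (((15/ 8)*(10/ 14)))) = 160160/ 69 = 2321.16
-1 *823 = -823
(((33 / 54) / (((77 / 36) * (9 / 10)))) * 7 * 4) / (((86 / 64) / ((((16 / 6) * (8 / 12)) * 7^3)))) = 4033.67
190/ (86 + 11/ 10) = 1900/ 871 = 2.18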